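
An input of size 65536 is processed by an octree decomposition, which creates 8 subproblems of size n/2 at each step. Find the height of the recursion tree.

For divide and conquer with division factor 2:

Problem sizes at each level:
Level 0: 65536
Level 1: 32768
Level 2: 16384
Level 3: 8192
Level 4: 4096
Level 5: 2048
Level 6: 1024
Level 7: 512
Level 8: 256
Level 9: 128
Level 10: 64
Level 11: 32
Level 12: 16
Level 13: 8
Level 14: 4
Level 15: 2
Level 16: 1

The root is level 0 and the size-1 base case is level 16 (the tree spans levels 0 through 16, i.e. 17 levels counting the root), so the depth is the number of divisions: log_2(65536) = 16

The recursion tree depth is log_2(65536) = 16. At each level, the problem size is divided by 2, so it takes 16 divisions to reduce to a base case of size 1. The algorithm makes 8 recursive calls at each level.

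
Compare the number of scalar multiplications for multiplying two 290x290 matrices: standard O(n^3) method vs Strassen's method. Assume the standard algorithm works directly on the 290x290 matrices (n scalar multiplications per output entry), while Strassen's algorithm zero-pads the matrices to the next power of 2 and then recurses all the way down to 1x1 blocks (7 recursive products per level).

Matrix multiplication for 290x290 matrices:

Strassen's algorithm requires power-of-2 dimensions. Pad 290x290 to 512x512 (next power of 2).

Standard algorithm: 290^3 = 24389000 multiplications
Strassen's algorithm: 7^(log2(512)) = 7^9 = 40353607 multiplications
Difference: 24389000 - 40353607 = -15964607 (Strassen uses MORE here due to padding overhead — for small or just-over-power-of-2 n, padding can outweigh the per-level savings)

Standard: 24389000 multiplications (290^3). Strassen: 40353607 multiplications (7^9, after padding to 512x512). Strassen reduces 8 recursive multiplications to 7 at each level.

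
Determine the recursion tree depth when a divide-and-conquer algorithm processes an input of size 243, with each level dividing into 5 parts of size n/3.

For divide and conquer with division factor 3:

Problem sizes at each level:
Level 0: 243
Level 1: 81
Level 2: 27
Level 3: 9
Level 4: 3
Level 5: 1

The root is level 0 and the size-1 base case is level 5 (the tree spans levels 0 through 5, i.e. 6 levels counting the root), so the depth is the number of divisions: log_3(243) = 5

The recursion tree depth is log_3(243) = 5. At each level, the problem size is divided by 3, so it takes 5 divisions to reduce to a base case of size 1. The algorithm makes 5 recursive calls at each level.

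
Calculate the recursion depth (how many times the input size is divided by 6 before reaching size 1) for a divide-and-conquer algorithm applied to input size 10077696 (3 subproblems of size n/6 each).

For divide and conquer with division factor 6:

Problem sizes at each level:
Level 0: 10077696
Level 1: 1679616
Level 2: 279936
Level 3: 46656
Level 4: 7776
Level 5: 1296
Level 6: 216
Level 7: 36
Level 8: 6
Level 9: 1

The root is level 0 and the size-1 base case is level 9 (the tree spans levels 0 through 9, i.e. 10 levels counting the root), so the depth is the number of divisions: log_6(10077696) = 9

The recursion tree depth is log_6(10077696) = 9. At each level, the problem size is divided by 6, so it takes 9 divisions to reduce to a base case of size 1. The algorithm makes 3 recursive calls at each level.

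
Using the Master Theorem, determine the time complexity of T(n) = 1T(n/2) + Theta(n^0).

Master Theorem for T(n) = 1T(n/2) + O(n^0):

a = 1, b = 2, c = 0
log_b(a) = log_2(1) = 0.0000

Case 2: c = 0 = log_2(1) = 0.0000
T(n) = O(n^0 log n) = O(log n)

For T(n) = 1T(n/2) + O(n^0): log_2(1) = 0.0000. This is Case 2 of the Master Theorem (c = log_b(a), equal work at all levels), giving O(log n).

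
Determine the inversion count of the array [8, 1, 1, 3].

Finding inversions in [8, 1, 1, 3]:

(0, 1): arr[0]=8 > arr[1]=1
(0, 2): arr[0]=8 > arr[2]=1
(0, 3): arr[0]=8 > arr[3]=3

Total inversions: 3

The array has 3 inversion(s): (0,1), (0,2), (0,3). Each pair (i,j) satisfies i < j and arr[i] > arr[j].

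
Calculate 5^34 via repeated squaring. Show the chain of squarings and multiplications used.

Computing 5^34 by squaring (build up from 5^1; each line after the first costs one multiplication):

5^1 = 5
5^2 = (5^1)^2 = 5^2 = 25
5^4 = (5^2)^2 = 25^2 = 625
5^8 = (5^4)^2 = 625^2 = 390625
5^16 = (5^8)^2 = 390625^2 = 152587890625
5^17 = 5 * 5^16 = 5 * 152587890625 = 762939453125
5^34 = (5^17)^2 = 762939453125^2 = 582076609134674072265625

Result: 582076609134674072265625
Multiplications needed: 6 (6 lines after 5^1)

5^34 = 582076609134674072265625. Using exponentiation by squaring, this requires 6 multiplications. The key idea: if the exponent is even, square the half-power; if odd, multiply by the base once.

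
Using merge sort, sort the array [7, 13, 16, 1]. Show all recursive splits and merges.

Merge sort trace:

Split: [7, 13, 16, 1] -> [7, 13] and [16, 1]
  Split: [7, 13] -> [7] and [13]
  Merge: [7] + [13] -> [7, 13]
  Split: [16, 1] -> [16] and [1]
  Merge: [16] + [1] -> [1, 16]
Merge: [7, 13] + [1, 16] -> [1, 7, 13, 16]

Final sorted array: [1, 7, 13, 16]

The merge sort proceeds by recursively splitting the array and merging sorted halves.
After all merges, the sorted array is [1, 7, 13, 16].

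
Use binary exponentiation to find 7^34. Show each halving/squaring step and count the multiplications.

Computing 7^34 by squaring (build up from 7^1; each line after the first costs one multiplication):

7^1 = 7
7^2 = (7^1)^2 = 7^2 = 49
7^4 = (7^2)^2 = 49^2 = 2401
7^8 = (7^4)^2 = 2401^2 = 5764801
7^16 = (7^8)^2 = 5764801^2 = 33232930569601
7^17 = 7 * 7^16 = 7 * 33232930569601 = 232630513987207
7^34 = (7^17)^2 = 232630513987207^2 = 54116956037952111668959660849

Result: 54116956037952111668959660849
Multiplications needed: 6 (6 lines after 7^1)

7^34 = 54116956037952111668959660849. Using exponentiation by squaring, this requires 6 multiplications. The key idea: if the exponent is even, square the half-power; if odd, multiply by the base once.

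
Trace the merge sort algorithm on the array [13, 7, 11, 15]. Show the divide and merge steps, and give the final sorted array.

Merge sort trace:

Split: [13, 7, 11, 15] -> [13, 7] and [11, 15]
  Split: [13, 7] -> [13] and [7]
  Merge: [13] + [7] -> [7, 13]
  Split: [11, 15] -> [11] and [15]
  Merge: [11] + [15] -> [11, 15]
Merge: [7, 13] + [11, 15] -> [7, 11, 13, 15]

Final sorted array: [7, 11, 13, 15]

The merge sort proceeds by recursively splitting the array and merging sorted halves.
After all merges, the sorted array is [7, 11, 13, 15].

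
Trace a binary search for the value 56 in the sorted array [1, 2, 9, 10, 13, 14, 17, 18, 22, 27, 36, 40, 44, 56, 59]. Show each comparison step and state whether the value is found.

Binary search for 56 in [1, 2, 9, 10, 13, 14, 17, 18, 22, 27, 36, 40, 44, 56, 59]:

lo=0, hi=14, mid=7, arr[mid]=18 -> 18 < 56, search right half
lo=8, hi=14, mid=11, arr[mid]=40 -> 40 < 56, search right half
lo=12, hi=14, mid=13, arr[mid]=56 -> Found target at index 13!

Binary search finds 56 at index 13 after 3 comparisons. The search repeatedly halves the search space by comparing with the middle element.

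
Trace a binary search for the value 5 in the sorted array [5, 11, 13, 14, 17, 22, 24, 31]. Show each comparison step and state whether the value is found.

Binary search for 5 in [5, 11, 13, 14, 17, 22, 24, 31]:

lo=0, hi=7, mid=3, arr[mid]=14 -> 14 > 5, search left half
lo=0, hi=2, mid=1, arr[mid]=11 -> 11 > 5, search left half
lo=0, hi=0, mid=0, arr[mid]=5 -> Found target at index 0!

Binary search finds 5 at index 0 after 3 comparisons. The search repeatedly halves the search space by comparing with the middle element.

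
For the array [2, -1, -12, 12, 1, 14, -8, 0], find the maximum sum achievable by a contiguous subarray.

Using Kadane's algorithm on [2, -1, -12, 12, 1, 14, -8, 0]:

Scanning through the array:
Position 1 (value -1): max_ending_here = 1, max_so_far = 2
Position 2 (value -12): max_ending_here = -11, max_so_far = 2
Position 3 (value 12): max_ending_here = 12, max_so_far = 12
Position 4 (value 1): max_ending_here = 13, max_so_far = 13
Position 5 (value 14): max_ending_here = 27, max_so_far = 27
Position 6 (value -8): max_ending_here = 19, max_so_far = 27
Position 7 (value 0): max_ending_here = 19, max_so_far = 27

Maximum subarray: [12, 1, 14]
Maximum sum: 27

The maximum subarray is [12, 1, 14] with sum 27. This subarray runs from index 3 to index 5.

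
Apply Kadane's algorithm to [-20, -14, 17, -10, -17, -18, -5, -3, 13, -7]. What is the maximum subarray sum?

Using Kadane's algorithm on [-20, -14, 17, -10, -17, -18, -5, -3, 13, -7]:

Scanning through the array:
Position 1 (value -14): max_ending_here = -14, max_so_far = -14
Position 2 (value 17): max_ending_here = 17, max_so_far = 17
Position 3 (value -10): max_ending_here = 7, max_so_far = 17
Position 4 (value -17): max_ending_here = -10, max_so_far = 17
Position 5 (value -18): max_ending_here = -18, max_so_far = 17
Position 6 (value -5): max_ending_here = -5, max_so_far = 17
Position 7 (value -3): max_ending_here = -3, max_so_far = 17
Position 8 (value 13): max_ending_here = 13, max_so_far = 17
Position 9 (value -7): max_ending_here = 6, max_so_far = 17

Maximum subarray: [17]
Maximum sum: 17

The maximum subarray is [17] with sum 17. This subarray runs from index 2 to index 2.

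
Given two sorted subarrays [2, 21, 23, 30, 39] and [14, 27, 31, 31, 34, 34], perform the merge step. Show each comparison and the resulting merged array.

Merging process:

Compare 2 vs 14: take 2 from left. Merged: [2]
Compare 21 vs 14: take 14 from right. Merged: [2, 14]
Compare 21 vs 27: take 21 from left. Merged: [2, 14, 21]
Compare 23 vs 27: take 23 from left. Merged: [2, 14, 21, 23]
Compare 30 vs 27: take 27 from right. Merged: [2, 14, 21, 23, 27]
Compare 30 vs 31: take 30 from left. Merged: [2, 14, 21, 23, 27, 30]
Compare 39 vs 31: take 31 from right. Merged: [2, 14, 21, 23, 27, 30, 31]
Compare 39 vs 31: take 31 from right. Merged: [2, 14, 21, 23, 27, 30, 31, 31]
Compare 39 vs 34: take 34 from right. Merged: [2, 14, 21, 23, 27, 30, 31, 31, 34]
Compare 39 vs 34: take 34 from right. Merged: [2, 14, 21, 23, 27, 30, 31, 31, 34, 34]
Append remaining from left: [39]. Merged: [2, 14, 21, 23, 27, 30, 31, 31, 34, 34, 39]

Final merged array: [2, 14, 21, 23, 27, 30, 31, 31, 34, 34, 39]
Total comparisons: 10

The merged array is [2, 14, 21, 23, 27, 30, 31, 31, 34, 34, 39], requiring 10 comparisons. The merge step runs in O(n) time where n is the total number of elements.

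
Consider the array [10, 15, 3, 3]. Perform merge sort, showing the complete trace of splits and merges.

Merge sort trace:

Split: [10, 15, 3, 3] -> [10, 15] and [3, 3]
  Split: [10, 15] -> [10] and [15]
  Merge: [10] + [15] -> [10, 15]
  Split: [3, 3] -> [3] and [3]
  Merge: [3] + [3] -> [3, 3]
Merge: [10, 15] + [3, 3] -> [3, 3, 10, 15]

Final sorted array: [3, 3, 10, 15]

The merge sort proceeds by recursively splitting the array and merging sorted halves.
After all merges, the sorted array is [3, 3, 10, 15].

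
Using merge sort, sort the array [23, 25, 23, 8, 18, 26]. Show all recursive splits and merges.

Merge sort trace:

Split: [23, 25, 23, 8, 18, 26] -> [23, 25, 23] and [8, 18, 26]
  Split: [23, 25, 23] -> [23] and [25, 23]
    Split: [25, 23] -> [25] and [23]
    Merge: [25] + [23] -> [23, 25]
  Merge: [23] + [23, 25] -> [23, 23, 25]
  Split: [8, 18, 26] -> [8] and [18, 26]
    Split: [18, 26] -> [18] and [26]
    Merge: [18] + [26] -> [18, 26]
  Merge: [8] + [18, 26] -> [8, 18, 26]
Merge: [23, 23, 25] + [8, 18, 26] -> [8, 18, 23, 23, 25, 26]

Final sorted array: [8, 18, 23, 23, 25, 26]

The merge sort proceeds by recursively splitting the array and merging sorted halves.
After all merges, the sorted array is [8, 18, 23, 23, 25, 26].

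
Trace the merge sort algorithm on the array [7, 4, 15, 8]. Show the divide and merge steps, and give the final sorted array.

Merge sort trace:

Split: [7, 4, 15, 8] -> [7, 4] and [15, 8]
  Split: [7, 4] -> [7] and [4]
  Merge: [7] + [4] -> [4, 7]
  Split: [15, 8] -> [15] and [8]
  Merge: [15] + [8] -> [8, 15]
Merge: [4, 7] + [8, 15] -> [4, 7, 8, 15]

Final sorted array: [4, 7, 8, 15]

The merge sort proceeds by recursively splitting the array and merging sorted halves.
After all merges, the sorted array is [4, 7, 8, 15].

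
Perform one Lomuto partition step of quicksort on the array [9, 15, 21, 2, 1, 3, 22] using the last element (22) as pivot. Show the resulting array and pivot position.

Lomuto partition with pivot = 22:

Initial array: [9, 15, 21, 2, 1, 3, 22]

arr[0]=9 <= 22: swap with position 0, array becomes [9, 15, 21, 2, 1, 3, 22]
arr[1]=15 <= 22: swap with position 1, array becomes [9, 15, 21, 2, 1, 3, 22]
arr[2]=21 <= 22: swap with position 2, array becomes [9, 15, 21, 2, 1, 3, 22]
arr[3]=2 <= 22: swap with position 3, array becomes [9, 15, 21, 2, 1, 3, 22]
arr[4]=1 <= 22: swap with position 4, array becomes [9, 15, 21, 2, 1, 3, 22]
arr[5]=3 <= 22: swap with position 5, array becomes [9, 15, 21, 2, 1, 3, 22]

Place pivot at position 6: [9, 15, 21, 2, 1, 3, 22]
Pivot position: 6

After partitioning with pivot 22, the array becomes [9, 15, 21, 2, 1, 3, 22]. The pivot is placed at index 6. All elements to the left of the pivot are <= 22, and all elements to the right are > 22.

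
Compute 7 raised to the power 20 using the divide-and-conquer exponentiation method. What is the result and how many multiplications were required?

Computing 7^20 by squaring (build up from 7^1; each line after the first costs one multiplication):

7^1 = 7
7^2 = (7^1)^2 = 7^2 = 49
7^4 = (7^2)^2 = 49^2 = 2401
7^5 = 7 * 7^4 = 7 * 2401 = 16807
7^10 = (7^5)^2 = 16807^2 = 282475249
7^20 = (7^10)^2 = 282475249^2 = 79792266297612001

Result: 79792266297612001
Multiplications needed: 5 (5 lines after 7^1)

7^20 = 79792266297612001. Using exponentiation by squaring, this requires 5 multiplications. The key idea: if the exponent is even, square the half-power; if odd, multiply by the base once.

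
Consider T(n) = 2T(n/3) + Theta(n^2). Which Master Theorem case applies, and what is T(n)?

Master Theorem for T(n) = 2T(n/3) + O(n^2):

a = 2, b = 3, c = 2
log_b(a) = log_3(2) = 0.6309

Case 3: c = 2 > log_3(2) = 0.6309
T(n) = O(n^2) = O(n^2)

For T(n) = 2T(n/3) + O(n^2): log_3(2) = 0.6309. This is Case 3 of the Master Theorem (c > log_b(a), work dominated by root), giving O(n^2).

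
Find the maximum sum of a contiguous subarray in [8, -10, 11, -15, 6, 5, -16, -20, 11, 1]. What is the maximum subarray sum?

Using Kadane's algorithm on [8, -10, 11, -15, 6, 5, -16, -20, 11, 1]:

Scanning through the array:
Position 1 (value -10): max_ending_here = -2, max_so_far = 8
Position 2 (value 11): max_ending_here = 11, max_so_far = 11
Position 3 (value -15): max_ending_here = -4, max_so_far = 11
Position 4 (value 6): max_ending_here = 6, max_so_far = 11
Position 5 (value 5): max_ending_here = 11, max_so_far = 11
Position 6 (value -16): max_ending_here = -5, max_so_far = 11
Position 7 (value -20): max_ending_here = -20, max_so_far = 11
Position 8 (value 11): max_ending_here = 11, max_so_far = 11
Position 9 (value 1): max_ending_here = 12, max_so_far = 12

Maximum subarray: [11, 1]
Maximum sum: 12

The maximum subarray is [11, 1] with sum 12. This subarray runs from index 8 to index 9.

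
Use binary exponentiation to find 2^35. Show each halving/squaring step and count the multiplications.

Computing 2^35 by squaring (build up from 2^1; each line after the first costs one multiplication):

2^1 = 2
2^2 = (2^1)^2 = 2^2 = 4
2^4 = (2^2)^2 = 4^2 = 16
2^8 = (2^4)^2 = 16^2 = 256
2^16 = (2^8)^2 = 256^2 = 65536
2^17 = 2 * 2^16 = 2 * 65536 = 131072
2^34 = (2^17)^2 = 131072^2 = 17179869184
2^35 = 2 * 2^34 = 2 * 17179869184 = 34359738368

Result: 34359738368
Multiplications needed: 7 (7 lines after 2^1)

2^35 = 34359738368. Using exponentiation by squaring, this requires 7 multiplications. The key idea: if the exponent is even, square the half-power; if odd, multiply by the base once.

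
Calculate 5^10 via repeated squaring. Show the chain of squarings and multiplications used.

Computing 5^10 by squaring (build up from 5^1; each line after the first costs one multiplication):

5^1 = 5
5^2 = (5^1)^2 = 5^2 = 25
5^4 = (5^2)^2 = 25^2 = 625
5^5 = 5 * 5^4 = 5 * 625 = 3125
5^10 = (5^5)^2 = 3125^2 = 9765625

Result: 9765625
Multiplications needed: 4 (4 lines after 5^1)

5^10 = 9765625. Using exponentiation by squaring, this requires 4 multiplications. The key idea: if the exponent is even, square the half-power; if odd, multiply by the base once.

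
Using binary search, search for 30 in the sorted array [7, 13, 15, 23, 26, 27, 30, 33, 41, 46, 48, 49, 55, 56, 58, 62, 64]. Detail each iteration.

Binary search for 30 in [7, 13, 15, 23, 26, 27, 30, 33, 41, 46, 48, 49, 55, 56, 58, 62, 64]:

lo=0, hi=16, mid=8, arr[mid]=41 -> 41 > 30, search left half
lo=0, hi=7, mid=3, arr[mid]=23 -> 23 < 30, search right half
lo=4, hi=7, mid=5, arr[mid]=27 -> 27 < 30, search right half
lo=6, hi=7, mid=6, arr[mid]=30 -> Found target at index 6!

Binary search finds 30 at index 6 after 4 comparisons. The search repeatedly halves the search space by comparing with the middle element.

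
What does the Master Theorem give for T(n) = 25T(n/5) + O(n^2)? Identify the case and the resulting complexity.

Master Theorem for T(n) = 25T(n/5) + O(n^2):

a = 25, b = 5, c = 2
log_b(a) = log_5(25) = 2.0000

Case 2: c = 2 = log_5(25) = 2.0000
T(n) = O(n^2 log n) = O(n^2 log n)

For T(n) = 25T(n/5) + O(n^2): log_5(25) = 2.0000. This is Case 2 of the Master Theorem (c = log_b(a), equal work at all levels), giving O(n^2 log n).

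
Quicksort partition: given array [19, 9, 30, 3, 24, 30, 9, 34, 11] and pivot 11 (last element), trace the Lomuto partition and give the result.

Lomuto partition with pivot = 11:

Initial array: [19, 9, 30, 3, 24, 30, 9, 34, 11]

arr[0]=19 > 11: no swap
arr[1]=9 <= 11: swap with position 0, array becomes [9, 19, 30, 3, 24, 30, 9, 34, 11]
arr[2]=30 > 11: no swap
arr[3]=3 <= 11: swap with position 1, array becomes [9, 3, 30, 19, 24, 30, 9, 34, 11]
arr[4]=24 > 11: no swap
arr[5]=30 > 11: no swap
arr[6]=9 <= 11: swap with position 2, array becomes [9, 3, 9, 19, 24, 30, 30, 34, 11]
arr[7]=34 > 11: no swap

Place pivot at position 3: [9, 3, 9, 11, 24, 30, 30, 34, 19]
Pivot position: 3

After partitioning with pivot 11, the array becomes [9, 3, 9, 11, 24, 30, 30, 34, 19]. The pivot is placed at index 3. All elements to the left of the pivot are <= 11, and all elements to the right are > 11.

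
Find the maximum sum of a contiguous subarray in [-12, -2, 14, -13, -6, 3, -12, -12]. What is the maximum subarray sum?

Using Kadane's algorithm on [-12, -2, 14, -13, -6, 3, -12, -12]:

Scanning through the array:
Position 1 (value -2): max_ending_here = -2, max_so_far = -2
Position 2 (value 14): max_ending_here = 14, max_so_far = 14
Position 3 (value -13): max_ending_here = 1, max_so_far = 14
Position 4 (value -6): max_ending_here = -5, max_so_far = 14
Position 5 (value 3): max_ending_here = 3, max_so_far = 14
Position 6 (value -12): max_ending_here = -9, max_so_far = 14
Position 7 (value -12): max_ending_here = -12, max_so_far = 14

Maximum subarray: [14]
Maximum sum: 14

The maximum subarray is [14] with sum 14. This subarray runs from index 2 to index 2.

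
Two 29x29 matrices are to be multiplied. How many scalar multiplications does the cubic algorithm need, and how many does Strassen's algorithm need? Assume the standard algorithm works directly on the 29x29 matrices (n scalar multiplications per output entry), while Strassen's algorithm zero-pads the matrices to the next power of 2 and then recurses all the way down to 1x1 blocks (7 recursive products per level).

Matrix multiplication for 29x29 matrices:

Strassen's algorithm requires power-of-2 dimensions. Pad 29x29 to 32x32 (next power of 2).

Standard algorithm: 29^3 = 24389 multiplications
Strassen's algorithm: 7^(log2(32)) = 7^5 = 16807 multiplications
Savings: 24389 - 16807 = 7582 multiplications

Standard: 24389 multiplications (29^3). Strassen: 16807 multiplications (7^5, after padding to 32x32). Strassen reduces 8 recursive multiplications to 7 at each level.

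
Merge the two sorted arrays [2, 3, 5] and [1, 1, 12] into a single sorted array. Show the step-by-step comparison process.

Merging process:

Compare 2 vs 1: take 1 from right. Merged: [1]
Compare 2 vs 1: take 1 from right. Merged: [1, 1]
Compare 2 vs 12: take 2 from left. Merged: [1, 1, 2]
Compare 3 vs 12: take 3 from left. Merged: [1, 1, 2, 3]
Compare 5 vs 12: take 5 from left. Merged: [1, 1, 2, 3, 5]
Append remaining from right: [12]. Merged: [1, 1, 2, 3, 5, 12]

Final merged array: [1, 1, 2, 3, 5, 12]
Total comparisons: 5

The merged array is [1, 1, 2, 3, 5, 12], requiring 5 comparisons. The merge step runs in O(n) time where n is the total number of elements.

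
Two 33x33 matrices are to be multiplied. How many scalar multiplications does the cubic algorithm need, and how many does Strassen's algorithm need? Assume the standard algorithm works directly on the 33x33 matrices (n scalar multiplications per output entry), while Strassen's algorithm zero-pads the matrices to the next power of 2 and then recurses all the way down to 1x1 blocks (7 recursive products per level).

Matrix multiplication for 33x33 matrices:

Strassen's algorithm requires power-of-2 dimensions. Pad 33x33 to 64x64 (next power of 2).

Standard algorithm: 33^3 = 35937 multiplications
Strassen's algorithm: 7^(log2(64)) = 7^6 = 117649 multiplications
Difference: 35937 - 117649 = -81712 (Strassen uses MORE here due to padding overhead — for small or just-over-power-of-2 n, padding can outweigh the per-level savings)

Standard: 35937 multiplications (33^3). Strassen: 117649 multiplications (7^6, after padding to 64x64). Strassen reduces 8 recursive multiplications to 7 at each level.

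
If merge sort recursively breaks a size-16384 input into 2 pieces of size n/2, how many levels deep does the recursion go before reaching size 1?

For divide and conquer with division factor 2:

Problem sizes at each level:
Level 0: 16384
Level 1: 8192
Level 2: 4096
Level 3: 2048
Level 4: 1024
Level 5: 512
Level 6: 256
Level 7: 128
Level 8: 64
Level 9: 32
Level 10: 16
Level 11: 8
Level 12: 4
Level 13: 2
Level 14: 1

The root is level 0 and the size-1 base case is level 14 (the tree spans levels 0 through 14, i.e. 15 levels counting the root), so the depth is the number of divisions: log_2(16384) = 14

The recursion tree depth is log_2(16384) = 14. At each level, the problem size is divided by 2, so it takes 14 divisions to reduce to a base case of size 1. The algorithm makes 2 recursive calls at each level.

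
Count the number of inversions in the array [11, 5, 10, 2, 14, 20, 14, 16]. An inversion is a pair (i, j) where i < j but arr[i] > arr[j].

Finding inversions in [11, 5, 10, 2, 14, 20, 14, 16]:

(0, 1): arr[0]=11 > arr[1]=5
(0, 2): arr[0]=11 > arr[2]=10
(0, 3): arr[0]=11 > arr[3]=2
(1, 3): arr[1]=5 > arr[3]=2
(2, 3): arr[2]=10 > arr[3]=2
(5, 6): arr[5]=20 > arr[6]=14
(5, 7): arr[5]=20 > arr[7]=16

Total inversions: 7

The array has 7 inversion(s): (0,1), (0,2), (0,3), (1,3), (2,3), (5,6), (5,7). Each pair (i,j) satisfies i < j and arr[i] > arr[j].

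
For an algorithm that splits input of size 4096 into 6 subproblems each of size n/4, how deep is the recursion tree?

For divide and conquer with division factor 4:

Problem sizes at each level:
Level 0: 4096
Level 1: 1024
Level 2: 256
Level 3: 64
Level 4: 16
Level 5: 4
Level 6: 1

The root is level 0 and the size-1 base case is level 6 (the tree spans levels 0 through 6, i.e. 7 levels counting the root), so the depth is the number of divisions: log_4(4096) = 6

The recursion tree depth is log_4(4096) = 6. At each level, the problem size is divided by 4, so it takes 6 divisions to reduce to a base case of size 1. The algorithm makes 6 recursive calls at each level.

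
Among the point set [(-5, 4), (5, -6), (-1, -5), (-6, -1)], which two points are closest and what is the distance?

Computing all pairwise distances among 4 points:

d((-5, 4), (5, -6)) = 14.1421
d((-5, 4), (-1, -5)) = 9.8489
d((-5, 4), (-6, -1)) = 5.099 <-- minimum
d((5, -6), (-1, -5)) = 6.0828
d((5, -6), (-6, -1)) = 12.083
d((-1, -5), (-6, -1)) = 6.4031

Closest pair: (-5, 4) and (-6, -1) with distance 5.099

The closest pair is (-5, 4) and (-6, -1) with Euclidean distance 5.099. For 4 points, brute-force pairwise comparison is shown above. For large n, the divide-and-conquer algorithm (sort by x, recurse on halves, check the dividing strip) achieves O(n log n).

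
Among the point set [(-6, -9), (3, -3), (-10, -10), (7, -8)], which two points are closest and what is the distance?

Computing all pairwise distances among 4 points:

d((-6, -9), (3, -3)) = 10.8167
d((-6, -9), (-10, -10)) = 4.1231 <-- minimum
d((-6, -9), (7, -8)) = 13.0384
d((3, -3), (-10, -10)) = 14.7648
d((3, -3), (7, -8)) = 6.4031
d((-10, -10), (7, -8)) = 17.1172

Closest pair: (-6, -9) and (-10, -10) with distance 4.1231

The closest pair is (-6, -9) and (-10, -10) with Euclidean distance 4.1231. For 4 points, brute-force pairwise comparison is shown above. For large n, the divide-and-conquer algorithm (sort by x, recurse on halves, check the dividing strip) achieves O(n log n).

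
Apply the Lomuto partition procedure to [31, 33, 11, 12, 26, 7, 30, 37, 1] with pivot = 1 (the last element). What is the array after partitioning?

Lomuto partition with pivot = 1:

Initial array: [31, 33, 11, 12, 26, 7, 30, 37, 1]

arr[0]=31 > 1: no swap
arr[1]=33 > 1: no swap
arr[2]=11 > 1: no swap
arr[3]=12 > 1: no swap
arr[4]=26 > 1: no swap
arr[5]=7 > 1: no swap
arr[6]=30 > 1: no swap
arr[7]=37 > 1: no swap

Place pivot at position 0: [1, 33, 11, 12, 26, 7, 30, 37, 31]
Pivot position: 0

After partitioning with pivot 1, the array becomes [1, 33, 11, 12, 26, 7, 30, 37, 31]. The pivot is placed at index 0. All elements to the left of the pivot are <= 1, and all elements to the right are > 1.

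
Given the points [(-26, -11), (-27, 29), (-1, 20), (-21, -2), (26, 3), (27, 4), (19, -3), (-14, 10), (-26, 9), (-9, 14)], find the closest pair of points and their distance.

Computing all pairwise distances among 10 points:

d((-26, -11), (-27, 29)) = 40.0125
d((-26, -11), (-1, 20)) = 39.8246
d((-26, -11), (-21, -2)) = 10.2956
d((-26, -11), (26, 3)) = 53.8516
d((-26, -11), (27, 4)) = 55.0818
d((-26, -11), (19, -3)) = 45.7056
d((-26, -11), (-14, 10)) = 24.1868
d((-26, -11), (-26, 9)) = 20.0
d((-26, -11), (-9, 14)) = 30.2324
d((-27, 29), (-1, 20)) = 27.5136
d((-27, 29), (-21, -2)) = 31.5753
d((-27, 29), (26, 3)) = 59.0339
d((-27, 29), (27, 4)) = 59.5063
d((-27, 29), (19, -3)) = 56.0357
d((-27, 29), (-14, 10)) = 23.0217
d((-27, 29), (-26, 9)) = 20.025
d((-27, 29), (-9, 14)) = 23.4307
d((-1, 20), (-21, -2)) = 29.7321
d((-1, 20), (26, 3)) = 31.9061
d((-1, 20), (27, 4)) = 32.249
d((-1, 20), (19, -3)) = 30.4795
d((-1, 20), (-14, 10)) = 16.4012
d((-1, 20), (-26, 9)) = 27.313
d((-1, 20), (-9, 14)) = 10.0
d((-21, -2), (26, 3)) = 47.2652
d((-21, -2), (27, 4)) = 48.3735
d((-21, -2), (19, -3)) = 40.0125
d((-21, -2), (-14, 10)) = 13.8924
d((-21, -2), (-26, 9)) = 12.083
d((-21, -2), (-9, 14)) = 20.0
d((26, 3), (27, 4)) = 1.4142 <-- minimum
d((26, 3), (19, -3)) = 9.2195
d((26, 3), (-14, 10)) = 40.6079
d((26, 3), (-26, 9)) = 52.345
d((26, 3), (-9, 14)) = 36.6879
d((27, 4), (19, -3)) = 10.6301
d((27, 4), (-14, 10)) = 41.4367
d((27, 4), (-26, 9)) = 53.2353
d((27, 4), (-9, 14)) = 37.3631
d((19, -3), (-14, 10)) = 35.4683
d((19, -3), (-26, 9)) = 46.5725
d((19, -3), (-9, 14)) = 32.7567
d((-14, 10), (-26, 9)) = 12.0416
d((-14, 10), (-9, 14)) = 6.4031
d((-26, 9), (-9, 14)) = 17.72

Closest pair: (26, 3) and (27, 4) with distance 1.4142

The closest pair is (26, 3) and (27, 4) with Euclidean distance 1.4142. For 10 points, brute-force pairwise comparison is shown above. For large n, the divide-and-conquer algorithm (sort by x, recurse on halves, check the dividing strip) achieves O(n log n).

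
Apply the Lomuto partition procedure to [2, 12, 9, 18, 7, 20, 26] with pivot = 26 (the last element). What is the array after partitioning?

Lomuto partition with pivot = 26:

Initial array: [2, 12, 9, 18, 7, 20, 26]

arr[0]=2 <= 26: swap with position 0, array becomes [2, 12, 9, 18, 7, 20, 26]
arr[1]=12 <= 26: swap with position 1, array becomes [2, 12, 9, 18, 7, 20, 26]
arr[2]=9 <= 26: swap with position 2, array becomes [2, 12, 9, 18, 7, 20, 26]
arr[3]=18 <= 26: swap with position 3, array becomes [2, 12, 9, 18, 7, 20, 26]
arr[4]=7 <= 26: swap with position 4, array becomes [2, 12, 9, 18, 7, 20, 26]
arr[5]=20 <= 26: swap with position 5, array becomes [2, 12, 9, 18, 7, 20, 26]

Place pivot at position 6: [2, 12, 9, 18, 7, 20, 26]
Pivot position: 6

After partitioning with pivot 26, the array becomes [2, 12, 9, 18, 7, 20, 26]. The pivot is placed at index 6. All elements to the left of the pivot are <= 26, and all elements to the right are > 26.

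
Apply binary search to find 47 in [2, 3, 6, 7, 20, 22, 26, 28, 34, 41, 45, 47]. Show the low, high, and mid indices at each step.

Binary search for 47 in [2, 3, 6, 7, 20, 22, 26, 28, 34, 41, 45, 47]:

lo=0, hi=11, mid=5, arr[mid]=22 -> 22 < 47, search right half
lo=6, hi=11, mid=8, arr[mid]=34 -> 34 < 47, search right half
lo=9, hi=11, mid=10, arr[mid]=45 -> 45 < 47, search right half
lo=11, hi=11, mid=11, arr[mid]=47 -> Found target at index 11!

Binary search finds 47 at index 11 after 4 comparisons. The search repeatedly halves the search space by comparing with the middle element.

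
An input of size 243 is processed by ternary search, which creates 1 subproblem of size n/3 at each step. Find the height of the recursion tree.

For divide and conquer with division factor 3:

Problem sizes at each level:
Level 0: 243
Level 1: 81
Level 2: 27
Level 3: 9
Level 4: 3
Level 5: 1

The root is level 0 and the size-1 base case is level 5 (the tree spans levels 0 through 5, i.e. 6 levels counting the root), so the depth is the number of divisions: log_3(243) = 5

The recursion tree depth is log_3(243) = 5. At each level, the problem size is divided by 3, so it takes 5 divisions to reduce to a base case of size 1. The algorithm makes 1 recursive call at each level.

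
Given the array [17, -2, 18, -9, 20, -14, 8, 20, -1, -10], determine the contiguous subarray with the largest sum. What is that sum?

Using Kadane's algorithm on [17, -2, 18, -9, 20, -14, 8, 20, -1, -10]:

Scanning through the array:
Position 1 (value -2): max_ending_here = 15, max_so_far = 17
Position 2 (value 18): max_ending_here = 33, max_so_far = 33
Position 3 (value -9): max_ending_here = 24, max_so_far = 33
Position 4 (value 20): max_ending_here = 44, max_so_far = 44
Position 5 (value -14): max_ending_here = 30, max_so_far = 44
Position 6 (value 8): max_ending_here = 38, max_so_far = 44
Position 7 (value 20): max_ending_here = 58, max_so_far = 58
Position 8 (value -1): max_ending_here = 57, max_so_far = 58
Position 9 (value -10): max_ending_here = 47, max_so_far = 58

Maximum subarray: [17, -2, 18, -9, 20, -14, 8, 20]
Maximum sum: 58

The maximum subarray is [17, -2, 18, -9, 20, -14, 8, 20] with sum 58. This subarray runs from index 0 to index 7.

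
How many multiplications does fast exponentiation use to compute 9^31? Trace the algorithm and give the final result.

Computing 9^31 by squaring (build up from 9^1; each line after the first costs one multiplication):

9^1 = 9
9^2 = (9^1)^2 = 9^2 = 81
9^3 = 9 * 9^2 = 9 * 81 = 729
9^6 = (9^3)^2 = 729^2 = 531441
9^7 = 9 * 9^6 = 9 * 531441 = 4782969
9^14 = (9^7)^2 = 4782969^2 = 22876792454961
9^15 = 9 * 9^14 = 9 * 22876792454961 = 205891132094649
9^30 = (9^15)^2 = 205891132094649^2 = 42391158275216203514294433201
9^31 = 9 * 9^30 = 9 * 42391158275216203514294433201 = 381520424476945831628649898809

Result: 381520424476945831628649898809
Multiplications needed: 8 (8 lines after 9^1)

9^31 = 381520424476945831628649898809. Using exponentiation by squaring, this requires 8 multiplications. The key idea: if the exponent is even, square the half-power; if odd, multiply by the base once.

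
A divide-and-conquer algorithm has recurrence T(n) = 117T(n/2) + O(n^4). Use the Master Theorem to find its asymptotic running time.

Master Theorem for T(n) = 117T(n/2) + O(n^4):

a = 117, b = 2, c = 4
log_b(a) = log_2(117) = 6.8704

Case 1: c = 4 < log_2(117) = 6.8704
T(n) = O(n^(log_2 117))

For T(n) = 117T(n/2) + O(n^4): log_2(117) = 6.8704. This is Case 1 of the Master Theorem (c < log_b(a), work dominated by leaves), giving O(n^(log_2 117)).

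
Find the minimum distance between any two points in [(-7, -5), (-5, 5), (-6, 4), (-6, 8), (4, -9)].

Computing all pairwise distances among 5 points:

d((-7, -5), (-5, 5)) = 10.198
d((-7, -5), (-6, 4)) = 9.0554
d((-7, -5), (-6, 8)) = 13.0384
d((-7, -5), (4, -9)) = 11.7047
d((-5, 5), (-6, 4)) = 1.4142 <-- minimum
d((-5, 5), (-6, 8)) = 3.1623
d((-5, 5), (4, -9)) = 16.6433
d((-6, 4), (-6, 8)) = 4.0
d((-6, 4), (4, -9)) = 16.4012
d((-6, 8), (4, -9)) = 19.7231

Closest pair: (-5, 5) and (-6, 4) with distance 1.4142

The closest pair is (-5, 5) and (-6, 4) with Euclidean distance 1.4142. For 5 points, brute-force pairwise comparison is shown above. For large n, the divide-and-conquer algorithm (sort by x, recurse on halves, check the dividing strip) achieves O(n log n).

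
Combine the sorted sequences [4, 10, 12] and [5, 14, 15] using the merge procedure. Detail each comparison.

Merging process:

Compare 4 vs 5: take 4 from left. Merged: [4]
Compare 10 vs 5: take 5 from right. Merged: [4, 5]
Compare 10 vs 14: take 10 from left. Merged: [4, 5, 10]
Compare 12 vs 14: take 12 from left. Merged: [4, 5, 10, 12]
Append remaining from right: [14, 15]. Merged: [4, 5, 10, 12, 14, 15]

Final merged array: [4, 5, 10, 12, 14, 15]
Total comparisons: 4

The merged array is [4, 5, 10, 12, 14, 15], requiring 4 comparisons. The merge step runs in O(n) time where n is the total number of elements.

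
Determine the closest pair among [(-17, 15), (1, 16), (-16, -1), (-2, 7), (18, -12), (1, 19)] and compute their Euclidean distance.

Computing all pairwise distances among 6 points:

d((-17, 15), (1, 16)) = 18.0278
d((-17, 15), (-16, -1)) = 16.0312
d((-17, 15), (-2, 7)) = 17.0
d((-17, 15), (18, -12)) = 44.2041
d((-17, 15), (1, 19)) = 18.4391
d((1, 16), (-16, -1)) = 24.0416
d((1, 16), (-2, 7)) = 9.4868
d((1, 16), (18, -12)) = 32.7567
d((1, 16), (1, 19)) = 3.0 <-- minimum
d((-16, -1), (-2, 7)) = 16.1245
d((-16, -1), (18, -12)) = 35.7351
d((-16, -1), (1, 19)) = 26.2488
d((-2, 7), (18, -12)) = 27.5862
d((-2, 7), (1, 19)) = 12.3693
d((18, -12), (1, 19)) = 35.3553

Closest pair: (1, 16) and (1, 19) with distance 3.0

The closest pair is (1, 16) and (1, 19) with Euclidean distance 3.0. For 6 points, brute-force pairwise comparison is shown above. For large n, the divide-and-conquer algorithm (sort by x, recurse on halves, check the dividing strip) achieves O(n log n).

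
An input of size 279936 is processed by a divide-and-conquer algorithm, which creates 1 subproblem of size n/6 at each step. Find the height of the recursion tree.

For divide and conquer with division factor 6:

Problem sizes at each level:
Level 0: 279936
Level 1: 46656
Level 2: 7776
Level 3: 1296
Level 4: 216
Level 5: 36
Level 6: 6
Level 7: 1

The root is level 0 and the size-1 base case is level 7 (the tree spans levels 0 through 7, i.e. 8 levels counting the root), so the depth is the number of divisions: log_6(279936) = 7

The recursion tree depth is log_6(279936) = 7. At each level, the problem size is divided by 6, so it takes 7 divisions to reduce to a base case of size 1. The algorithm makes 1 recursive call at each level.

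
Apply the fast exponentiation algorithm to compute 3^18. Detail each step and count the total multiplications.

Computing 3^18 by squaring (build up from 3^1; each line after the first costs one multiplication):

3^1 = 3
3^2 = (3^1)^2 = 3^2 = 9
3^4 = (3^2)^2 = 9^2 = 81
3^8 = (3^4)^2 = 81^2 = 6561
3^9 = 3 * 3^8 = 3 * 6561 = 19683
3^18 = (3^9)^2 = 19683^2 = 387420489

Result: 387420489
Multiplications needed: 5 (5 lines after 3^1)

3^18 = 387420489. Using exponentiation by squaring, this requires 5 multiplications. The key idea: if the exponent is even, square the half-power; if odd, multiply by the base once.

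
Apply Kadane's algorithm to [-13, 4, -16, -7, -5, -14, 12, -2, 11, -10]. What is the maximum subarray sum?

Using Kadane's algorithm on [-13, 4, -16, -7, -5, -14, 12, -2, 11, -10]:

Scanning through the array:
Position 1 (value 4): max_ending_here = 4, max_so_far = 4
Position 2 (value -16): max_ending_here = -12, max_so_far = 4
Position 3 (value -7): max_ending_here = -7, max_so_far = 4
Position 4 (value -5): max_ending_here = -5, max_so_far = 4
Position 5 (value -14): max_ending_here = -14, max_so_far = 4
Position 6 (value 12): max_ending_here = 12, max_so_far = 12
Position 7 (value -2): max_ending_here = 10, max_so_far = 12
Position 8 (value 11): max_ending_here = 21, max_so_far = 21
Position 9 (value -10): max_ending_here = 11, max_so_far = 21

Maximum subarray: [12, -2, 11]
Maximum sum: 21

The maximum subarray is [12, -2, 11] with sum 21. This subarray runs from index 6 to index 8.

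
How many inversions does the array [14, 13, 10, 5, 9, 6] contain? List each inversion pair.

Finding inversions in [14, 13, 10, 5, 9, 6]:

(0, 1): arr[0]=14 > arr[1]=13
(0, 2): arr[0]=14 > arr[2]=10
(0, 3): arr[0]=14 > arr[3]=5
(0, 4): arr[0]=14 > arr[4]=9
(0, 5): arr[0]=14 > arr[5]=6
(1, 2): arr[1]=13 > arr[2]=10
(1, 3): arr[1]=13 > arr[3]=5
(1, 4): arr[1]=13 > arr[4]=9
(1, 5): arr[1]=13 > arr[5]=6
(2, 3): arr[2]=10 > arr[3]=5
(2, 4): arr[2]=10 > arr[4]=9
(2, 5): arr[2]=10 > arr[5]=6
(4, 5): arr[4]=9 > arr[5]=6

Total inversions: 13

The array has 13 inversion(s): (0,1), (0,2), (0,3), (0,4), (0,5), (1,2), (1,3), (1,4), (1,5), (2,3), (2,4), (2,5), (4,5). Each pair (i,j) satisfies i < j and arr[i] > arr[j].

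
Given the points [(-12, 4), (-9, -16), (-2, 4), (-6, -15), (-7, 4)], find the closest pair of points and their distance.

Computing all pairwise distances among 5 points:

d((-12, 4), (-9, -16)) = 20.2237
d((-12, 4), (-2, 4)) = 10.0
d((-12, 4), (-6, -15)) = 19.9249
d((-12, 4), (-7, 4)) = 5.0
d((-9, -16), (-2, 4)) = 21.1896
d((-9, -16), (-6, -15)) = 3.1623 <-- minimum
d((-9, -16), (-7, 4)) = 20.0998
d((-2, 4), (-6, -15)) = 19.4165
d((-2, 4), (-7, 4)) = 5.0
d((-6, -15), (-7, 4)) = 19.0263

Closest pair: (-9, -16) and (-6, -15) with distance 3.1623

The closest pair is (-9, -16) and (-6, -15) with Euclidean distance 3.1623. For 5 points, brute-force pairwise comparison is shown above. For large n, the divide-and-conquer algorithm (sort by x, recurse on halves, check the dividing strip) achieves O(n log n).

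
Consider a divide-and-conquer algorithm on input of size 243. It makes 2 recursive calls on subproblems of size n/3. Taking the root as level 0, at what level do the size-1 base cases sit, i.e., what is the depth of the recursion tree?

For divide and conquer with division factor 3:

Problem sizes at each level:
Level 0: 243
Level 1: 81
Level 2: 27
Level 3: 9
Level 4: 3
Level 5: 1

The root is level 0 and the size-1 base case is level 5 (the tree spans levels 0 through 5, i.e. 6 levels counting the root), so the depth is the number of divisions: log_3(243) = 5

The recursion tree depth is log_3(243) = 5. At each level, the problem size is divided by 3, so it takes 5 divisions to reduce to a base case of size 1. The algorithm makes 2 recursive calls at each level.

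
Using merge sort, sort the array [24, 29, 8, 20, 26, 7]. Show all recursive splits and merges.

Merge sort trace:

Split: [24, 29, 8, 20, 26, 7] -> [24, 29, 8] and [20, 26, 7]
  Split: [24, 29, 8] -> [24] and [29, 8]
    Split: [29, 8] -> [29] and [8]
    Merge: [29] + [8] -> [8, 29]
  Merge: [24] + [8, 29] -> [8, 24, 29]
  Split: [20, 26, 7] -> [20] and [26, 7]
    Split: [26, 7] -> [26] and [7]
    Merge: [26] + [7] -> [7, 26]
  Merge: [20] + [7, 26] -> [7, 20, 26]
Merge: [8, 24, 29] + [7, 20, 26] -> [7, 8, 20, 24, 26, 29]

Final sorted array: [7, 8, 20, 24, 26, 29]

The merge sort proceeds by recursively splitting the array and merging sorted halves.
After all merges, the sorted array is [7, 8, 20, 24, 26, 29].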